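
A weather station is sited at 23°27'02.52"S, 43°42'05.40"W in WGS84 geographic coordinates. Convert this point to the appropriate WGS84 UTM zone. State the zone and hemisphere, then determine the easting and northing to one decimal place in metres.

Zone 23S: E 632634.2 m, N 7405988.3 m

Longitude -43.7015° lies in the 6° band [-48°, -42°), giving zone 23; latitude is south of the equator, so 23S.
Zone 23 central meridian λ₀ = 6×23 − 183 = -45°; Δλ = +1.2985°.
Transverse Mercator on WGS84 with k₀ = 0.9996 gives E = 632634.167 m, N = 7405988.267 m.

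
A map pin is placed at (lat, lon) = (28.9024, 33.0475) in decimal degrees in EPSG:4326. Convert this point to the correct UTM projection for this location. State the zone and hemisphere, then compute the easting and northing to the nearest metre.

Longitude 33.0475° lies in the 6° band [30°, 36°), giving zone 36; latitude is north of the equator, so 36N.
Zone 36 central meridian λ₀ = 6×36 − 183 = 33°; Δλ = +0.0475°.
Transverse Mercator on WGS84 with k₀ = 0.9996 gives E = 504630.836 m, N = 3197173.379 m.

Zone 36N: E 504631 m, N 3197173 m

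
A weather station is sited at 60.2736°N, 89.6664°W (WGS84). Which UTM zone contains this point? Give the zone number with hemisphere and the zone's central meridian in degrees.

Zone 16N, central meridian -87°

UTM zone = ⌊(λ + 180)/6⌋ + 1; -89.6664° ∈ [-90°, -84°) → zone 16.
Hemisphere: N (φ ≥ 0).
Central meridian λ₀ = 6×16 − 183 = -87°.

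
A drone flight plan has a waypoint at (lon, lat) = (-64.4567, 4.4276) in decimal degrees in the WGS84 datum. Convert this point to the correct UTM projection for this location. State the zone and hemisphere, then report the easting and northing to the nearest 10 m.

Longitude -64.4567° lies in the 6° band [-66°, -60°), giving zone 20; latitude is north of the equator, so 20N.
Zone 20 central meridian λ₀ = 6×20 − 183 = -63°; Δλ = -1.4567°.
Transverse Mercator on WGS84 with k₀ = 0.9996 gives E = 338368.956 m, N = 489551.248 m.

Zone 20N: E 338370 m, N 489550 m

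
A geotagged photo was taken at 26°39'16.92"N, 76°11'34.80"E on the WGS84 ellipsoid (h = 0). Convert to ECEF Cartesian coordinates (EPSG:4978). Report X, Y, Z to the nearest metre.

WGS84: a = 6378137 m, e² = 0.006694380; N(φ) = a/√(1−e²sin²φ) = 6382437.868 m.
X = (N+h)·cosφ·cosλ = 1361308.090 m; Y = (N+h)·cosφ·sinλ = 5539332.182 m; Z = (N(1−e²)+h)·sinφ = 2844073.962 m.

X 1361308 m, Y 5539332 m, Z 2844074 m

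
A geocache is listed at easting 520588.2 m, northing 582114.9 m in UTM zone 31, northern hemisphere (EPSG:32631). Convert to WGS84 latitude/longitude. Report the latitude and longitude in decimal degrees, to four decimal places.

Zone 31N: λ₀ = 3°, k₀ = 0.9996, false easting 500000 m.
Meridian distance M = (N − FN)/k₀ = 582347.8 m.
Inverse transverse Mercator on WGS84 gives φ = 5.26639970°, λ = 3.18579973°.

lat 5.2664°, lon 3.1858°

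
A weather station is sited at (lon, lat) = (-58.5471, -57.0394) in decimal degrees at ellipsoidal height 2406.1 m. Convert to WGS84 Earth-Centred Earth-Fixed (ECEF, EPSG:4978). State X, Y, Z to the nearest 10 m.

WGS84: a = 6378137 m, e² = 0.006694380; N(φ) = a/√(1−e²sin²φ) = 6393219.836 m.
X = (N+h)·cosφ·cosλ = 1815656.007 m; Y = (N+h)·cosφ·sinλ = -2968355.822 m; Z = (N(1−e²)+h)·sinφ = -5330307.315 m.

X 1815660 m, Y -2968360 m, Z -5330310 m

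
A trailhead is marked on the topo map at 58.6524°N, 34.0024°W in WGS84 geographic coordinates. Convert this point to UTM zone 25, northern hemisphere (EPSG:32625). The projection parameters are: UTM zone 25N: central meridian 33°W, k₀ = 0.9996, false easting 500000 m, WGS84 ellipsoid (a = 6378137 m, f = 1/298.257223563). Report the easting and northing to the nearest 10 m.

E 441830 m, N 6501780 m

Zone 25 central meridian λ₀ = 6×25 − 183 = -33°; Δλ = -1.0024°.
Transverse Mercator on WGS84 with k₀ = 0.9996 gives E = 441831.804 m, N = 6501782.181 m.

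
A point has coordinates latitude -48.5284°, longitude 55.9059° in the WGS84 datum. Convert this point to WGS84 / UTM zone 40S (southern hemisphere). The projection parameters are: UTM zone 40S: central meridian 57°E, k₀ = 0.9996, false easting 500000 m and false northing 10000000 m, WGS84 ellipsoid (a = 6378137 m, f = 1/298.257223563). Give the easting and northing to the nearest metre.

Zone 40 central meridian λ₀ = 6×40 − 183 = 57°; Δλ = -1.0941°.
Transverse Mercator on WGS84 with k₀ = 0.9996 gives E = 419222.564 m, N = 4624389.680 m.

E 419223 m, N 4624390 m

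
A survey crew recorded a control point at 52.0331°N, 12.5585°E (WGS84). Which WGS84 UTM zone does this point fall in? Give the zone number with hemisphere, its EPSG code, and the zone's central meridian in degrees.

UTM zone = ⌊(λ + 180)/6⌋ + 1; 12.5585° ∈ [12°, 18°) → zone 33.
Hemisphere: N (φ ≥ 0).
Central meridian λ₀ = 6×33 − 183 = 15°.
EPSG code: 32633.

Zone 33N (EPSG:32633), central meridian 15°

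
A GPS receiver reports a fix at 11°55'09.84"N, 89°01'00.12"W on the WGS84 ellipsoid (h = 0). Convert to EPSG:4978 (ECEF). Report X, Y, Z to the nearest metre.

WGS84: a = 6378137 m, e² = 0.006694380; N(φ) = a/√(1−e²sin²φ) = 6379047.870 m.
X = (N+h)·cosφ·cosλ = 107110.428 m; Y = (N+h)·cosφ·sinλ = -6240590.790 m; Z = (N(1−e²)+h)·sinφ = 1308679.938 m.

X 107110 m, Y -6240591 m, Z 1308680 m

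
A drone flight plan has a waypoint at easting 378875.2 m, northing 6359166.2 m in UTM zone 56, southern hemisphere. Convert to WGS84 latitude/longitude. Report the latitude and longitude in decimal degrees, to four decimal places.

lat -32.8990°, lon 151.7049°

Zone 56S: λ₀ = 153°, k₀ = 0.9996, false easting 500000 m, false northing 10000000 m.
Meridian distance M = (N − FN)/k₀ = -3642290.7 m.
Inverse transverse Mercator on WGS84 gives φ = -32.89900005°, λ = 151.70489961°.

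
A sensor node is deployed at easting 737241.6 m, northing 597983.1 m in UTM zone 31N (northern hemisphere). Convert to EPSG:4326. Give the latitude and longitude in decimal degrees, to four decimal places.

Zone 31N: λ₀ = 3°, k₀ = 0.9996, false easting 500000 m.
Meridian distance M = (N − FN)/k₀ = 598222.4 m.
Inverse transverse Mercator on WGS84 gives φ = 5.40620021°, λ = 5.14099998°.

lat 5.4062°, lon 5.1410°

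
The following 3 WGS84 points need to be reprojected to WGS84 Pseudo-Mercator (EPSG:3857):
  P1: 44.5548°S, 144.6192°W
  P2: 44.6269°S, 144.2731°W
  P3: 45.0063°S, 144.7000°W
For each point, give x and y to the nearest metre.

Web Mercator: x = R·λ, y = R·ln tan(π/4+φ/2), R = 6378137 m.
P1 (-44.5548°, -144.6192°) → (-16098935.703, -5551704.055) m.
P2 (-44.6269°, -144.2731°) → (-16060408.027, -5562974.532) m.
P3 (-45.0063°, -144.7000°) → (-16107930.318, -5622513.347) m.

P1: x -16098936 m, y -5551704 m; P2: x -16060408 m, y -5562975 m; P3: x -16107930 m, y -5622513 m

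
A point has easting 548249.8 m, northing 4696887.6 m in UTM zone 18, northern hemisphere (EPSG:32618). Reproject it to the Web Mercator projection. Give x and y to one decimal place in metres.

Unproject from UTM 18N (λ₀ = -75°) → φ = 42.42280040°, λ = -74.41349941°.
Web Mercator (R = 6378137 m): x = -8283672.862 m, y = 5224524.813 m.

x -8283672.9 m, y 5224524.8 m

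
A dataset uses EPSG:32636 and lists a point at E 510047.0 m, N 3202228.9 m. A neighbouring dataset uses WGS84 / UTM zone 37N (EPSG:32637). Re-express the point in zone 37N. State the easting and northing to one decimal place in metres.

E -75187.9 m, N 3216583.5 m

UTM 36N → geographic: φ = 28.94800037°, λ = 33.10310043°.
UTM 37N (λ₀ = 39°) forward: E = -75187.875 m, N = 3216583.482 m.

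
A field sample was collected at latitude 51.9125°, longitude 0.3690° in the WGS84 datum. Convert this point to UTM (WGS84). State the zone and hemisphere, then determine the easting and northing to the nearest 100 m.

Longitude 0.3690° lies in the 6° band [0°, 6°), giving zone 31; latitude is north of the equator, so 31N.
Zone 31 central meridian λ₀ = 6×31 − 183 = 3°; Δλ = -2.6310°.
Transverse Mercator on WGS84 with k₀ = 0.9996 gives E = 319043.632 m, N = 5754577.359 m.

Zone 31N: E 319000 m, N 5754600 m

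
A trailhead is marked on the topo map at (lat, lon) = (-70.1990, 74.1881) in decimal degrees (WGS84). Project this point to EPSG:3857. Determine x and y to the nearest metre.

Web Mercator is spherical with R = a = 6378137 m.
x = R·λ = 6378137 × 1.294826611 = 8258581.515 m.
y = R·ln tan(π/4 + φ/2) = 6378137 × -1.745618919 = -11133796.613 m.

x 8258582 m, y -11133797 m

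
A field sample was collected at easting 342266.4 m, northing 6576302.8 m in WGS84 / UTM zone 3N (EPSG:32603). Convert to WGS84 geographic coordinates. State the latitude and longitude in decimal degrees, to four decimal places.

lat 59.2961°, lon -167.7698°

Zone 3N: λ₀ = -165°, k₀ = 0.9996, false easting 500000 m.
Meridian distance M = (N − FN)/k₀ = 6578934.4 m.
Inverse transverse Mercator on WGS84 gives φ = 59.29610016°, λ = -167.76979936°.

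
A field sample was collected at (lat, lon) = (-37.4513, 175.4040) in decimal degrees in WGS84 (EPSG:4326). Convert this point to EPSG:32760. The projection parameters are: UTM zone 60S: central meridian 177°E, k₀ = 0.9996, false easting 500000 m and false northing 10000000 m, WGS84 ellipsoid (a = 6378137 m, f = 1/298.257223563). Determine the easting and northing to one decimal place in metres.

E 358833.1 m, N 5853865.8 m

Zone 60 central meridian λ₀ = 6×60 − 183 = 177°; Δλ = -1.5960°.
Transverse Mercator on WGS84 with k₀ = 0.9996 gives E = 358833.072 m, N = 5853865.786 m.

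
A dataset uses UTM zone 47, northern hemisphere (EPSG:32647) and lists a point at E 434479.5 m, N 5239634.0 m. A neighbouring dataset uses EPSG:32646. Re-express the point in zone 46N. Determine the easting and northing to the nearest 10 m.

E 887970 m, N 5252060 m

UTM 47N → geographic: φ = 47.30690000°, λ = 98.13319969°.
UTM 46N (λ₀ = 93°) forward: E = 887972.522 m, N = 5252060.064 m.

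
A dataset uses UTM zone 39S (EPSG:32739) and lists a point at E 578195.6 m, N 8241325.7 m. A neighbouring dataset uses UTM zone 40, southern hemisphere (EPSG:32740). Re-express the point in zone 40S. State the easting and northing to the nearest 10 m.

E -64740 m, N 8234330 m

UTM 39S → geographic: φ = -15.90600014°, λ = 51.73050008°.
UTM 40S (λ₀ = 57°) forward: E = -64736.259 m, N = 8234330.599 m.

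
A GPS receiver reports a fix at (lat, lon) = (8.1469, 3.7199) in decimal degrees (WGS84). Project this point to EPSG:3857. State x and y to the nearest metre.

Web Mercator is spherical with R = a = 6378137 m.
x = R·λ = 6378137 × 0.064924503 = 414097.374 m.
y = R·ln tan(π/4 + φ/2) = 6378137 × 0.142671800 = 909980.287 m.

x 414097 m, y 909980 m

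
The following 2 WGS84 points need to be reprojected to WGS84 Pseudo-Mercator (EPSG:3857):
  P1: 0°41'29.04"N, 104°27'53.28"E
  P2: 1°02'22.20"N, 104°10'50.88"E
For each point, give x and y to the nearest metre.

Web Mercator: x = R·λ, y = R·ln tan(π/4+φ/2), R = 6378137 m.
P1 (0.6914°, 104.4648°) → (11628968.342, 76968.164) m.
P2 (1.0395°, 104.1808°) → (11597353.606, 115722.959) m.

P1: x 11628968 m, y 76968 m; P2: x 11597354 m, y 115723 m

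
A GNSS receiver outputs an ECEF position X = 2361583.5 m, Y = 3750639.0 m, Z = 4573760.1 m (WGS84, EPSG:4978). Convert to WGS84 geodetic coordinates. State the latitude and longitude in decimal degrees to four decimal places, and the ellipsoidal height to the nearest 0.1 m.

λ = atan2(Y, X) = 57.80349970°; p = √(X²+Y²) = 4432196.9 m.
Bowring's method on WGS84 (a = 6378137 m, b = 6356752.314 m) gives φ = 46.09280007°, h = 1878.256 m.

lat 46.0928°, lon 57.8035°, h 1878.3 m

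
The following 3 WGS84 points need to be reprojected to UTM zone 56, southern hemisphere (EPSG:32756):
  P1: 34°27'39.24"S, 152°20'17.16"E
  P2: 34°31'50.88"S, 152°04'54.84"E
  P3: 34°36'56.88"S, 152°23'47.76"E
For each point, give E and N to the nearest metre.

UTM zone 56S: λ₀ = 153°, k₀ = 0.9996.
P1 (-34.4609°, 152.3381°) → (439206.586, 6186539.720) m.
P2 (-34.5308°, 152.0819°) → (415745.150, 6178604.753) m.
P3 (-34.6158°, 152.3966°) → (444682.264, 6169396.432) m.

P1: E 439207 m, N 6186540 m; P2: E 415745 m, N 6178605 m; P3: E 444682 m, N 6169396 m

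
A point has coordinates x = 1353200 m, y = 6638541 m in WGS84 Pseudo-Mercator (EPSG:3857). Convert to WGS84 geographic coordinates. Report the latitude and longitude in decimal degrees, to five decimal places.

lat 51.09740°, lon 12.15600°

R = 6378137 m. λ = x/R = 12.15600242°.
φ = 2·arctan(exp(y/R)) − 90° = 2·arctan(2.83156) − 90° = 51.09740128°.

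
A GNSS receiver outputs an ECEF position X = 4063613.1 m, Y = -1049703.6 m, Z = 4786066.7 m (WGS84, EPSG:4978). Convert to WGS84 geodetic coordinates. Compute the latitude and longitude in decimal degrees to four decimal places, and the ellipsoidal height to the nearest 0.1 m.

λ = atan2(Y, X) = -14.48389929°; p = √(X²+Y²) = 4197002.4 m.
Bowring's method on WGS84 (a = 6378137 m, b = 6356752.314 m) gives φ = 48.94249988°, h = -390.464 m.

lat 48.9425°, lon -14.4839°, h -390.5 m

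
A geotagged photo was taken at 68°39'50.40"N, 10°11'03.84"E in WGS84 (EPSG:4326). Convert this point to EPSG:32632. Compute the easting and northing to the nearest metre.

E 548089 m, N 7617360 m

Zone 32 central meridian λ₀ = 6×32 − 183 = 9°; Δλ = +1.1844°.
Transverse Mercator on WGS84 with k₀ = 0.9996 gives E = 548088.847 m, N = 7617360.367 m.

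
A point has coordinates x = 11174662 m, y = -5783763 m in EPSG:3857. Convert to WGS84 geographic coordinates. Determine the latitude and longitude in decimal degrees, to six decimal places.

lat -46.021299°, lon 100.383697°

R = 6378137 m. λ = x/R = 100.38369669°.
φ = 2·arctan(exp(y/R)) − 90° = 2·arctan(0.40381) − 90° = -46.02129864°.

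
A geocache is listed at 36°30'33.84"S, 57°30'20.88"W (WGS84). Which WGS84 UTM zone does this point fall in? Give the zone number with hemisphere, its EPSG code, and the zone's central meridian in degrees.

UTM zone = ⌊(λ + 180)/6⌋ + 1; -57.5058° ∈ [-60°, -54°) → zone 21.
Hemisphere: S (φ < 0).
Central meridian λ₀ = 6×21 − 183 = -57°.
EPSG code: 32721.

Zone 21S (EPSG:32721), central meridian -57°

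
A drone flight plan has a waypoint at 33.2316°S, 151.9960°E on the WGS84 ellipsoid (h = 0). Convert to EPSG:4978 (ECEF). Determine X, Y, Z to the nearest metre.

X -4715155 m, Y 2507515 m, Z -3475472 m

WGS84: a = 6378137 m, e² = 0.006694380; N(φ) = a/√(1−e²sin²φ) = 6384558.402 m.
X = (N+h)·cosφ·cosλ = -4715155.111 m; Y = (N+h)·cosφ·sinλ = 2507514.704 m; Z = (N(1−e²)+h)·sinφ = -3475472.358 m.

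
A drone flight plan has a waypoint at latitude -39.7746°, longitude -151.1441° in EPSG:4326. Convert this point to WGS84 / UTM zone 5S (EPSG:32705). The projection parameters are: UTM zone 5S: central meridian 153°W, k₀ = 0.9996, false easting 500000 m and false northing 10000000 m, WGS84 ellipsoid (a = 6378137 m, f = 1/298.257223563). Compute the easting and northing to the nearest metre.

Zone 5 central meridian λ₀ = 6×5 − 183 = -153°; Δλ = +1.8559°.
Transverse Mercator on WGS84 with k₀ = 0.9996 gives E = 658943.817 m, N = 5595612.266 m.

E 658944 m, N 5595612 m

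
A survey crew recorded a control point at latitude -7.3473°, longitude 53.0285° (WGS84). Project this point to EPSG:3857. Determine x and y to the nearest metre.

Web Mercator is spherical with R = a = 6378137 m.
x = R·λ = 6378137 × 0.925521922 = 5903105.618 m.
y = R·ln tan(π/4 + φ/2) = 6378137 × -0.128587478 = -820148.554 m.

x 5903106 m, y -820149 m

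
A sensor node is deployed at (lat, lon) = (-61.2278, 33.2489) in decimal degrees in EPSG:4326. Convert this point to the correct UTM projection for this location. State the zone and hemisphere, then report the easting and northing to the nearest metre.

Zone 36S: E 513365 m, N 3211813 m

Longitude 33.2489° lies in the 6° band [30°, 36°), giving zone 36; latitude is south of the equator, so 36S.
Zone 36 central meridian λ₀ = 6×36 − 183 = 33°; Δλ = +0.2489°.
Transverse Mercator on WGS84 with k₀ = 0.9996 gives E = 513365.429 m, N = 3211813.375 m.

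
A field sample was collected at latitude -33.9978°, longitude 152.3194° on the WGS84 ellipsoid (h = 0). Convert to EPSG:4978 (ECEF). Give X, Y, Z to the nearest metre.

X -4687571 m, Y 2459005 m, Z -3546244 m

WGS84: a = 6378137 m, e² = 0.006694380; N(φ) = a/√(1−e²sin²φ) = 6384822.447 m.
X = (N+h)·cosφ·cosλ = -4687570.879 m; Y = (N+h)·cosφ·sinλ = 2459005.421 m; Z = (N(1−e²)+h)·sinφ = -3546244.252 m.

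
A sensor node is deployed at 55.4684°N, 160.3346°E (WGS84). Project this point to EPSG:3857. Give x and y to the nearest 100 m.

Web Mercator is spherical with R = a = 6378137 m.
x = R·λ = 6378137 × 2.798366675 = 17848366.029 m.
y = R·ln tan(π/4 + φ/2) = 6378137 × 1.168571462 = 7453308.879 m.

x 17848400 m, y 7453300 m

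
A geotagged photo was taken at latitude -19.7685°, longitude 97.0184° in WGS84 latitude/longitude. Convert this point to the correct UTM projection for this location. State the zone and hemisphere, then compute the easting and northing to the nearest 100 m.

Longitude 97.0184° lies in the 6° band [96°, 102°), giving zone 47; latitude is south of the equator, so 47S.
Zone 47 central meridian λ₀ = 6×47 − 183 = 99°; Δλ = -1.9816°.
Transverse Mercator on WGS84 with k₀ = 0.9996 gives E = 292380.797 m, N = 7812921.497 m.

Zone 47S: E 292400 m, N 7812900 m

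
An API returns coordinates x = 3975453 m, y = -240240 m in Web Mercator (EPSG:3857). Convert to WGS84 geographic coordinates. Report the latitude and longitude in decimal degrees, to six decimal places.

lat -2.157603°, lon 35.712102°

R = 6378137 m. λ = x/R = 35.71210191°.
φ = 2·arctan(exp(y/R)) − 90° = 2·arctan(0.96303) − 90° = -2.15760252°.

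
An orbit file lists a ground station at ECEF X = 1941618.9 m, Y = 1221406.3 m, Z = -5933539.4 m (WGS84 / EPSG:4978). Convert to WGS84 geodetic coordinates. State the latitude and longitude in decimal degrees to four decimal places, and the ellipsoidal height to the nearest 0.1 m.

λ = atan2(Y, X) = 32.17259943°; p = √(X²+Y²) = 2293843.3 m.
Bowring's method on WGS84 (a = 6378137 m, b = 6356752.314 m) gives φ = -68.99310037°, h = 1973.505 m.

lat -68.9931°, lon 32.1726°, h 1973.5 m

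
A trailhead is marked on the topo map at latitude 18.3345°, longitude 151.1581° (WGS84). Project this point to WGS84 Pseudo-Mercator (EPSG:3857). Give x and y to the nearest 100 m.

Web Mercator is spherical with R = a = 6378137 m.
x = R·λ = 6378137 × 2.638206536 = 16826842.721 m.
y = R·ln tan(π/4 + φ/2) = 6378137 × 0.325602693 = 2076738.586 m.

x 16826800 m, y 2076700 m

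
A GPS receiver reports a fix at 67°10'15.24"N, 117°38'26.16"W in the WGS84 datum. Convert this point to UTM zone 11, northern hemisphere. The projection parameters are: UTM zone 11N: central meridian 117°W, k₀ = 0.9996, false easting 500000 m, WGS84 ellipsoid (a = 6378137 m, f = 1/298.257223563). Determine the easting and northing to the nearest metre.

Zone 11 central meridian λ₀ = 6×11 − 183 = -117°; Δλ = -0.6406°.
Transverse Mercator on WGS84 with k₀ = 0.9996 gives E = 472264.885 m, N = 7450574.669 m.

E 472265 m, N 7450575 m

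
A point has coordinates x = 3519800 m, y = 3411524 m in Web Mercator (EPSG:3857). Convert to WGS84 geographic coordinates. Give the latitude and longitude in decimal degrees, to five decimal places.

R = 6378137 m. λ = x/R = 31.61890137°.
φ = 2·arctan(exp(y/R)) − 90° = 2·arctan(1.70724) − 90° = 29.28150237°.

lat 29.28150°, lon 31.61890°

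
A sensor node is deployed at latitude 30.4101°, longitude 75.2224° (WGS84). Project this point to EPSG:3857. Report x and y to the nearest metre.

Web Mercator is spherical with R = a = 6378137 m.
x = R·λ = 6378137 × 1.312878551 = 8373719.264 m.
y = R·ln tan(π/4 + φ/2) = 6378137 × 0.557588219 = 3556374.048 m.

x 8373719 m, y 3556374 m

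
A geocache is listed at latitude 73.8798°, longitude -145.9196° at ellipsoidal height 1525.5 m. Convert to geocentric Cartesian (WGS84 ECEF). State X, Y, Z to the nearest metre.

X -1471664 m, Y -995657 m, Z 6106693 m

WGS84: a = 6378137 m, e² = 0.006694380; N(φ) = a/√(1−e²sin²φ) = 6397931.796 m.
X = (N+h)·cosφ·cosλ = -1471663.835 m; Y = (N+h)·cosφ·sinλ = -995657.287 m; Z = (N(1−e²)+h)·sinφ = 6106692.956 m.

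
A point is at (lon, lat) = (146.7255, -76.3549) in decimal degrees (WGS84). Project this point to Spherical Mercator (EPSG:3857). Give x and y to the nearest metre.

x 16333408 m, y -13542390 m

Web Mercator is spherical with R = a = 6378137 m.
x = R·λ = 6378137 × 2.560843072 = 16333407.946 m.
y = R·ln tan(π/4 + φ/2) = 6378137 × -2.123251602 = -13542389.601 m.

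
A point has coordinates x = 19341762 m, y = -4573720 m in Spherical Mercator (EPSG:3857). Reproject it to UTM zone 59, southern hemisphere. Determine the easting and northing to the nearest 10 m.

E 741600 m, N 5795100 m

Web Mercator inverse (R = 6378137 m) → φ = -37.95959845°, λ = 173.75000426°.
UTM 59S forward: E = 741598.210 m, N = 5795099.700 m.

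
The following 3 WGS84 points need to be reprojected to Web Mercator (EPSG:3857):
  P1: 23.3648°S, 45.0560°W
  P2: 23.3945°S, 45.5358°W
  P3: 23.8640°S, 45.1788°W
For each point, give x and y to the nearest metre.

P1: x -5015611 m, y -2676195 m; P2: x -5069022 m, y -2679797 m; P3: x -5029281 m, y -2736845 m

Web Mercator: x = R·λ, y = R·ln tan(π/4+φ/2), R = 6378137 m.
P1 (-23.3648°, -45.0560°) → (-5015610.977, -2676195.048) m.
P2 (-23.3945°, -45.5358°) → (-5069022.069, -2679796.971) m.
P3 (-23.8640°, -45.1788°) → (-5029281.011, -2736844.653) m.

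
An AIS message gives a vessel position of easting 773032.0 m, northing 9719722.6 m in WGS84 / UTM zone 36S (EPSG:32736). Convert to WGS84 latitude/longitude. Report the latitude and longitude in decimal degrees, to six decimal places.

lat -2.533400°, lon 35.455300°

Zone 36S: λ₀ = 33°, k₀ = 0.9996, false easting 500000 m, false northing 10000000 m.
Meridian distance M = (N − FN)/k₀ = -280389.6 m.
Inverse transverse Mercator on WGS84 gives φ = -2.53340039°, λ = 35.45530016°.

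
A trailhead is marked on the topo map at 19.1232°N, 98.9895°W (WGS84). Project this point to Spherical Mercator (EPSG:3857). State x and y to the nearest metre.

Web Mercator is spherical with R = a = 6378137 m.
x = R·λ = 6378137 × -1.727692700 = -11019460.734 m.
y = R·ln tan(π/4 + φ/2) = 6378137 × 0.340137896 = 2169446.102 m.

x -11019461 m, y 2169446 m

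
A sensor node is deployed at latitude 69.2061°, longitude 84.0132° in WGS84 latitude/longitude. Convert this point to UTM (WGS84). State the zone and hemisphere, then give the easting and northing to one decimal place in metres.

Longitude 84.0132° lies in the 6° band [84°, 90°), giving zone 45; latitude is north of the equator, so 45N.
Zone 45 central meridian λ₀ = 6×45 − 183 = 87°; Δλ = -2.9868°.
Transverse Mercator on WGS84 with k₀ = 0.9996 gives E = 381704.537 m, N = 7680226.819 m.

Zone 45N: E 381704.5 m, N 7680226.8 m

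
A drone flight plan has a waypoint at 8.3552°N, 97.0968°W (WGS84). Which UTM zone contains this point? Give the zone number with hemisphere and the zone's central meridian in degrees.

UTM zone = ⌊(λ + 180)/6⌋ + 1; -97.0968° ∈ [-102°, -96°) → zone 14.
Hemisphere: N (φ ≥ 0).
Central meridian λ₀ = 6×14 − 183 = -99°.

Zone 14N, central meridian -99°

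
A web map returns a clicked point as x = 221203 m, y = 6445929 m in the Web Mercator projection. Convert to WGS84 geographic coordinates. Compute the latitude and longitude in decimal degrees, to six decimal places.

R = 6378137 m. λ = x/R = 1.98710036°.
φ = 2·arctan(exp(y/R)) − 90° = 2·arctan(2.74733) − 90° = 49.99799721°.

lat 49.997997°, lon 1.987100°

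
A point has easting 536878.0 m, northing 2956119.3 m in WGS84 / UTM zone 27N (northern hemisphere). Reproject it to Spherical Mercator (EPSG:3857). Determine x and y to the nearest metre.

Unproject from UTM 27N (λ₀ = -21°) → φ = 26.72579976°, λ = -20.62919955°.
Web Mercator (R = 6378137 m): x = -2296431.989 m, y = 3089255.622 m.

x -2296432 m, y 3089256 m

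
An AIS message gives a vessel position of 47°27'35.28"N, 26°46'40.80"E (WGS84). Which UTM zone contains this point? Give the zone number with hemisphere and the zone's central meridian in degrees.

Zone 35N, central meridian 27°

UTM zone = ⌊(λ + 180)/6⌋ + 1; 26.7780° ∈ [24°, 30°) → zone 35.
Hemisphere: N (φ ≥ 0).
Central meridian λ₀ = 6×35 − 183 = 27°.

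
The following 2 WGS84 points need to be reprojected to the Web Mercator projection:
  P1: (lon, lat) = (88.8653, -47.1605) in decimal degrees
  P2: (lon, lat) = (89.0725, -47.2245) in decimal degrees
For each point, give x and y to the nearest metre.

P1: x 9892440 m, y -5968311 m; P2: x 9915505 m, y -5978795 m

Web Mercator: x = R·λ, y = R·ln tan(π/4+φ/2), R = 6378137 m.
P1 (-47.1605°, 88.8653°) → (9892439.945, -5968311.220) m.
P2 (-47.2245°, 89.0725°) → (9915505.344, -5978795.483) m.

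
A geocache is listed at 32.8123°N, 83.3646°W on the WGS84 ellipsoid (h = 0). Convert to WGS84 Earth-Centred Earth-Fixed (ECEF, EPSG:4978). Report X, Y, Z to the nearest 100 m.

X 620000 m, Y -5329800 m, Z 3436500 m

WGS84: a = 6378137 m, e² = 0.006694380; N(φ) = a/√(1−e²sin²φ) = 6384415.200 m.
X = (N+h)·cosφ·cosλ = 620021.022 m; Y = (N+h)·cosφ·sinλ = -5329841.257 m; Z = (N(1−e²)+h)·sinφ = 3436481.955 m.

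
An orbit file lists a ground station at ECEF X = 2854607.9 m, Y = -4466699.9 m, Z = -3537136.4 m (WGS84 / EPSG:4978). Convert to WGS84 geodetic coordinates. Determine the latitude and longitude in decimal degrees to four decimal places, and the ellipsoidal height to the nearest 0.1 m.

λ = atan2(Y, X) = -57.41790053°; p = √(X²+Y²) = 5300961.6 m.
Bowring's method on WGS84 (a = 6378137 m, b = 6356752.314 m) gives φ = -33.89160019°, h = 1191.524 m.

lat -33.8916°, lon -57.4179°, h 1191.5 m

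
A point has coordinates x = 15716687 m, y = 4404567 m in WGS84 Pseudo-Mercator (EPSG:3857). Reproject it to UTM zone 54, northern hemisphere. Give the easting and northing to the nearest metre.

E 516550 m, N 4067355 m

Web Mercator inverse (R = 6378137 m) → φ = 36.75179896°, λ = 141.18540148°.
UTM 54N forward: E = 516549.766 m, N = 4067355.221 m.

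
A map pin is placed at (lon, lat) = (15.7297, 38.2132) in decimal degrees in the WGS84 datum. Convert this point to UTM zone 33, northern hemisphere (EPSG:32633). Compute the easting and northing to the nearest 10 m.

E 563880 m, N 4229720 m

Zone 33 central meridian λ₀ = 6×33 − 183 = 15°; Δλ = +0.7297°.
Transverse Mercator on WGS84 with k₀ = 0.9996 gives E = 563880.200 m, N = 4229722.070 m.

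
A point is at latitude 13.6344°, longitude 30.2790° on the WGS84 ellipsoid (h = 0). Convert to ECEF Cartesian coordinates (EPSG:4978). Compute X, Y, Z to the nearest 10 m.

X 5353810 m, Y 3125880 m, Z 1493700 m

WGS84: a = 6378137 m, e² = 0.006694380; N(φ) = a/√(1−e²sin²φ) = 6379323.613 m.
X = (N+h)·cosφ·cosλ = 5353811.690 m; Y = (N+h)·cosφ·sinλ = 3125883.188 m; Z = (N(1−e²)+h)·sinφ = 1493703.266 m.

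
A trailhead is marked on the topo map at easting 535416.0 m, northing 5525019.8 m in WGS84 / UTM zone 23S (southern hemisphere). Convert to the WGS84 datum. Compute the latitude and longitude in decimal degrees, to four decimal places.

Zone 23S: λ₀ = -45°, k₀ = 0.9996, false easting 500000 m, false northing 10000000 m.
Meridian distance M = (N − FN)/k₀ = -4476770.9 m.
Inverse transverse Mercator on WGS84 gives φ = -40.42470026°, λ = -44.58249952°.

lat -40.4247°, lon -44.5825°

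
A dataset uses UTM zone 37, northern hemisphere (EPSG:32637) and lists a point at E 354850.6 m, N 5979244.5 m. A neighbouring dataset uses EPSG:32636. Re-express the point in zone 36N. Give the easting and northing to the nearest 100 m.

UTM 37N → geographic: φ = 53.94119992°, λ = 36.78860023°.
UTM 36N (λ₀ = 33°) forward: E = 748635.231 m, N = 5983629.102 m.

E 748600 m, N 5983600 m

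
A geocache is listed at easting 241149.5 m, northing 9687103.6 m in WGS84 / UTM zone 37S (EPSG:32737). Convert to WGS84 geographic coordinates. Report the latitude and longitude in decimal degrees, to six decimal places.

lat -2.828500°, lon 36.671600°

Zone 37S: λ₀ = 39°, k₀ = 0.9996, false easting 500000 m, false northing 10000000 m.
Meridian distance M = (N − FN)/k₀ = -313021.6 m.
Inverse transverse Mercator on WGS84 gives φ = -2.82849966°, λ = 36.67159975°.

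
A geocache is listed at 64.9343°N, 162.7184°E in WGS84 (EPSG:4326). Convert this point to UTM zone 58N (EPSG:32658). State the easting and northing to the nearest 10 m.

Zone 58 central meridian λ₀ = 6×58 − 183 = 165°; Δλ = -2.2816°.
Transverse Mercator on WGS84 with k₀ = 0.9996 gives E = 392161.446 m, N = 7203077.760 m.

E 392160 m, N 7203080 m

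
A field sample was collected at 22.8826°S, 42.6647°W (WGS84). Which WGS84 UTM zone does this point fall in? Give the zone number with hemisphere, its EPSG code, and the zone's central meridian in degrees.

Zone 23S (EPSG:32723), central meridian -45°

UTM zone = ⌊(λ + 180)/6⌋ + 1; -42.6647° ∈ [-48°, -42°) → zone 23.
Hemisphere: S (φ < 0).
Central meridian λ₀ = 6×23 − 183 = -45°.
EPSG code: 32723.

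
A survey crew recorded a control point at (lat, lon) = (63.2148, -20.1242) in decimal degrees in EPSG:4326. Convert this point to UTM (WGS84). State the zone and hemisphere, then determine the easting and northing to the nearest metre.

Zone 27N: E 544034 m, N 7009822 m

Longitude -20.1242° lies in the 6° band [-24°, -18°), giving zone 27; latitude is north of the equator, so 27N.
Zone 27 central meridian λ₀ = 6×27 − 183 = -21°; Δλ = +0.8758°.
Transverse Mercator on WGS84 with k₀ = 0.9996 gives E = 544034.225 m, N = 7009822.411 m.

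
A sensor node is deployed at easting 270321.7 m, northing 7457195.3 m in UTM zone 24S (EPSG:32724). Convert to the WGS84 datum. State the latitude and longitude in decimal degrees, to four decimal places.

Zone 24S: λ₀ = -39°, k₀ = 0.9996, false easting 500000 m, false northing 10000000 m.
Meridian distance M = (N − FN)/k₀ = -2543822.2 m.
Inverse transverse Mercator on WGS84 gives φ = -22.97769968°, λ = -41.24040014°.

lat -22.9777°, lon -41.2404°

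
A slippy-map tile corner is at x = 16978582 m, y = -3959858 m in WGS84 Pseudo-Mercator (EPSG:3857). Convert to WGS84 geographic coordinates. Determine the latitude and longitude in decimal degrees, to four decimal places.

lat -33.4850°, lon 152.5212°

R = 6378137 m. λ = x/R = 152.52119713°.
φ = 2·arctan(exp(y/R)) − 90° = 2·arctan(0.53749) − 90° = -33.48500024°.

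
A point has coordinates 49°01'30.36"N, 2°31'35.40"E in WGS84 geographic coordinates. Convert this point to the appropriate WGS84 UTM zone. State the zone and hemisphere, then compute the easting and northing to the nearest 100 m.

Longitude 2.5265° lies in the 6° band [0°, 6°), giving zone 31; latitude is north of the equator, so 31N.
Zone 31 central meridian λ₀ = 6×31 − 183 = 3°; Δλ = -0.4735°.
Transverse Mercator on WGS84 with k₀ = 0.9996 gives E = 465384.475 m, N = 5430354.026 m.

Zone 31N: E 465400 m, N 5430400 m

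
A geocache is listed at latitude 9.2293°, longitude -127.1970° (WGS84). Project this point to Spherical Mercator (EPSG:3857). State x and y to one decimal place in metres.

x -14159505.3 m, y 1031873.1 m

Web Mercator is spherical with R = a = 6378137 m.
x = R·λ = 6378137 × -2.220006449 = -14159505.270 m.
y = R·ln tan(π/4 + φ/2) = 6378137 × 0.161782832 = 1031873.064 m.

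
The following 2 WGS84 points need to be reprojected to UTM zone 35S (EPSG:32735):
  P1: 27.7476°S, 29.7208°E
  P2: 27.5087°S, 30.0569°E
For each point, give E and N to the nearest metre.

UTM zone 35S: λ₀ = 27°, k₀ = 0.9996.
P1 (-27.7476°, 29.7208°) → (768194.155, 6927790.580) m.
P2 (-27.5087°, 30.0569°) → (801996.976, 6953496.178) m.

P1: E 768194 m, N 6927791 m; P2: E 801997 m, N 6953496 m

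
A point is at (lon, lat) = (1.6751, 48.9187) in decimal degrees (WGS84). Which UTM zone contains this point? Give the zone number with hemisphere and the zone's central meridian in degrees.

Zone 31N, central meridian 3°

UTM zone = ⌊(λ + 180)/6⌋ + 1; 1.6751° ∈ [0°, 6°) → zone 31.
Hemisphere: N (φ ≥ 0).
Central meridian λ₀ = 6×31 − 183 = 3°.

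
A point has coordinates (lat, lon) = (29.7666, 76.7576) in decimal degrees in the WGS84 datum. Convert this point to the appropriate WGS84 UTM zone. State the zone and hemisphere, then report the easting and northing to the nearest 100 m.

Zone 43N: E 669900 m, N 3294200 m

Longitude 76.7576° lies in the 6° band [72°, 78°), giving zone 43; latitude is north of the equator, so 43N.
Zone 43 central meridian λ₀ = 6×43 − 183 = 75°; Δλ = +1.7576°.
Transverse Mercator on WGS84 with k₀ = 0.9996 gives E = 669925.338 m, N = 3294217.405 m.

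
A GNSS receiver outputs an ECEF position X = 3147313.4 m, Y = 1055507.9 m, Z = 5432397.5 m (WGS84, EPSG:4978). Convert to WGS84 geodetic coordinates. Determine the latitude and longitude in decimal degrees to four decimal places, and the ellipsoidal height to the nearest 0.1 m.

lat 58.7429°, lon 18.5398°, h 3821.2 m

λ = atan2(Y, X) = 18.53979982°; p = √(X²+Y²) = 3319590.1 m.
Bowring's method on WGS84 (a = 6378137 m, b = 6356752.314 m) gives φ = 58.74290040°, h = 3821.189 m.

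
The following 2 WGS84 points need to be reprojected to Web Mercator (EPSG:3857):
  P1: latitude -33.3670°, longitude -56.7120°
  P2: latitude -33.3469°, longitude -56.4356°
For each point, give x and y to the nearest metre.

P1: x -6313151 m, y -3944119 m; P2: x -6282382 m, y -3941440 m

Web Mercator: x = R·λ, y = R·ln tan(π/4+φ/2), R = 6378137 m.
P1 (-33.3670°, -56.7120°) → (-6313150.962, -3944119.008) m.
P2 (-33.3469°, -56.4356°) → (-6282382.255, -3941440.179) m.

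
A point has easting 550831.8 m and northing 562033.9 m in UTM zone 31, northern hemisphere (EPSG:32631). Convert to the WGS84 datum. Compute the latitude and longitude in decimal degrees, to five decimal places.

Zone 31N: λ₀ = 3°, k₀ = 0.9996, false easting 500000 m.
Meridian distance M = (N − FN)/k₀ = 562258.8 m.
Inverse transverse Mercator on WGS84 gives φ = 5.08460006°, λ = 3.45860034°.

lat 5.08460°, lon 3.45860°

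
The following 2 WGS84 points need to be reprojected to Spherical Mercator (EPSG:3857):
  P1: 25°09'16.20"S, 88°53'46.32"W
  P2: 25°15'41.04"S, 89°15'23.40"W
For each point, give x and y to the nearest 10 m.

Web Mercator: x = R·λ, y = R·ln tan(π/4+φ/2), R = 6378137 m.
P1 (-25.1545°, -88.8962°) → (-9895879.717, -2894733.432) m.
P2 (-25.2614°, -89.2565°) → (-9935988.130, -2907886.038) m.

P1: x -9895880 m, y -2894730 m; P2: x -9935990 m, y -2907890 m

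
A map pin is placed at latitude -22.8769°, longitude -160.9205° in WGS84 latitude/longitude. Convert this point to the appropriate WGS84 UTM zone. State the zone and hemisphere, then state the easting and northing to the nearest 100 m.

Longitude -160.9205° lies in the 6° band [-162°, -156°), giving zone 4; latitude is south of the equator, so 4S.
Zone 4 central meridian λ₀ = 6×4 − 183 = -159°; Δλ = -1.9205°.
Transverse Mercator on WGS84 with k₀ = 0.9996 gives E = 302980.287 m, N = 7468823.293 m.

Zone 4S: E 303000 m, N 7468800 m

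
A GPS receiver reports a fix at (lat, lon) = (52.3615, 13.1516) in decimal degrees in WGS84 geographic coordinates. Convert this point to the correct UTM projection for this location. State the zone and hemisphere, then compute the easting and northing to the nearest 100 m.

Zone 33N: E 374100 m, N 5802900 m

Longitude 13.1516° lies in the 6° band [12°, 18°), giving zone 33; latitude is north of the equator, so 33N.
Zone 33 central meridian λ₀ = 6×33 − 183 = 15°; Δλ = -1.8484°.
Transverse Mercator on WGS84 with k₀ = 0.9996 gives E = 374136.543 m, N = 5802854.445 m.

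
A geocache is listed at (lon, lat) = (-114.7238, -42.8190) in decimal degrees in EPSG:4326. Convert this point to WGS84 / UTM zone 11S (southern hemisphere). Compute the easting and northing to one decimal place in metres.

Zone 11 central meridian λ₀ = 6×11 − 183 = -117°; Δλ = +2.2762°.
Transverse Mercator on WGS84 with k₀ = 0.9996 gives E = 686076.764 m, N = 5256771.718 m.

E 686076.8 m, N 5256771.7 m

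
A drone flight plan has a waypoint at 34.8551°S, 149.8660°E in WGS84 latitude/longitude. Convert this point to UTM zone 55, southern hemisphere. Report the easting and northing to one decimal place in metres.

E 762025.6 m, N 6139278.5 m

Zone 55 central meridian λ₀ = 6×55 − 183 = 147°; Δλ = +2.8660°.
Transverse Mercator on WGS84 with k₀ = 0.9996 gives E = 762025.631 m, N = 6139278.459 m.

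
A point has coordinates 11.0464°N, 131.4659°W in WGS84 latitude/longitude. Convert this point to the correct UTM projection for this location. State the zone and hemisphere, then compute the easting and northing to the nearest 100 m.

Longitude -131.4659° lies in the 6° band [-132°, -126°), giving zone 9; latitude is north of the equator, so 9N.
Zone 9 central meridian λ₀ = 6×9 − 183 = -129°; Δλ = -2.4659°.
Transverse Mercator on WGS84 with k₀ = 0.9996 gives E = 230580.233 m, N = 1222221.274 m.

Zone 9N: E 230600 m, N 1222200 m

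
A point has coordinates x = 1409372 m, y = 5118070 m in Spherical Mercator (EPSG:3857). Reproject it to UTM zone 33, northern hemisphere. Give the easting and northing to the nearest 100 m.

Web Mercator inverse (R = 6378137 m) → φ = 41.71290132°, λ = 12.66060409°.
UTM 33N forward: E = 305382.071 m, N = 4620545.290 m.

E 305400 m, N 4620500 m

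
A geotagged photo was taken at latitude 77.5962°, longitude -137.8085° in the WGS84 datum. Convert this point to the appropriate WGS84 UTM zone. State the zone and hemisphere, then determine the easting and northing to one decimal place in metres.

Longitude -137.8085° lies in the 6° band [-138°, -132°), giving zone 8; latitude is north of the equator, so 8N.
Zone 8 central meridian λ₀ = 6×8 − 183 = -135°; Δλ = -2.8085°.
Transverse Mercator on WGS84 with k₀ = 0.9996 gives E = 432680.711 m, N = 8614917.706 m.

Zone 8N: E 432680.7 m, N 8614917.7 m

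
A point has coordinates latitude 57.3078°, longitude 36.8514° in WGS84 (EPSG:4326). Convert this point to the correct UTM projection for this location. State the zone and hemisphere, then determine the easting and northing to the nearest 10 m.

Zone 37N: E 370570 m, N 6353690 m

Longitude 36.8514° lies in the 6° band [36°, 42°), giving zone 37; latitude is north of the equator, so 37N.
Zone 37 central meridian λ₀ = 6×37 − 183 = 39°; Δλ = -2.1486°.
Transverse Mercator on WGS84 with k₀ = 0.9996 gives E = 370569.215 m, N = 6353692.394 m.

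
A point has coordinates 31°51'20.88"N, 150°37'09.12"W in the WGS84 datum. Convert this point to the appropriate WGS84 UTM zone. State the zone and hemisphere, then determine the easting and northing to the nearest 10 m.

Zone 5N: E 725260 m, N 3526920 m

Longitude -150.6192° lies in the 6° band [-156°, -150°), giving zone 5; latitude is north of the equator, so 5N.
Zone 5 central meridian λ₀ = 6×5 − 183 = -153°; Δλ = +2.3808°.
Transverse Mercator on WGS84 with k₀ = 0.9996 gives E = 725259.450 m, N = 3526923.338 m.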